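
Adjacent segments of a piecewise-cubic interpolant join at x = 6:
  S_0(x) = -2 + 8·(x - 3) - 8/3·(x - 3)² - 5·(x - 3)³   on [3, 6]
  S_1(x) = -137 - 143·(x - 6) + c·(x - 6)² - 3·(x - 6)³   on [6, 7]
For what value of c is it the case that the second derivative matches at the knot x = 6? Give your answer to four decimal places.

S_0''(x) = -16/3 - 30·(x - 3), so S_0''(6) = -286/3. On the right, S_1''(6) = 2c, so c = -143/3.

-47.6667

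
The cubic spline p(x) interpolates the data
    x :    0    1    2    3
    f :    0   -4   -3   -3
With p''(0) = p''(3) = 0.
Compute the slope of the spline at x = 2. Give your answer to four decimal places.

Put M_i = p'' at the i-th knot. Here h = (1, 1, 1) and Δ = (-4, 1, 0), so the interior equations h_(i-1)·M_(i-1) + 2(h_(i-1)+h_i)·M_i + h_i·M_(i+1) = 6(Δ_i − Δ_(i-1)) read
  1·M_0 + 4·M_1 + 1·M_2 = 6(Δ_1 - Δ_0) = 30
  1·M_1 + 4·M_2 + 1·M_3 = 6(Δ_2 - Δ_1) = -6
Natural end conditions: M_0 = M_3 = 0.
Forward elimination and back-substitution give M_0 = 0, M_1 = 42/5, M_2 = -18/5, M_3 = 0.
On [2, 3], p'(x) = b_2 + 2c_2·(x - 2) + 3d_2·(x - 2)² with b_2 = Δ_2 - h_2(2M_2 + M_3)/6 = 6/5, c_2 = M_2/2 = -9/5, d_2 = (M_3 - M_2)/(6h_2) = 3/5. So p'(2) = 6/5.

1.2000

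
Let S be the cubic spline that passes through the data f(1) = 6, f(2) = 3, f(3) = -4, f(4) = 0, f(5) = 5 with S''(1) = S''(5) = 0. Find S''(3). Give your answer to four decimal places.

With M_i denoting the second derivative at x_i, h_i = 1, 1, 1, 1, and Δ_i = (y_(i+1) − y_i)/h_i = -3, -7, 4, 5:
  1·M_0 + 4·M_1 + 1·M_2 = 6(Δ_1 - Δ_0) = -24
  1·M_1 + 4·M_2 + 1·M_3 = 6(Δ_2 - Δ_1) = 66
  1·M_2 + 4·M_3 + 1·M_4 = 6(Δ_3 - Δ_2) = 6
Natural end conditions: M_0 = M_4 = 0.
Hence M_0 = 0, M_1 = -309/28, M_2 = 141/7, M_3 = -99/28, M_4 = 0.

20.1429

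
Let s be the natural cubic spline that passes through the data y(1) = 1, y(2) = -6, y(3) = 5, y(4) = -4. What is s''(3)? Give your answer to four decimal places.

Put σ_i = s'' at the i-th knot. Here h = (1, 1, 1) and Δ = (-7, 11, -9), so the interior equations h_(i-1)·σ_(i-1) + 2(h_(i-1)+h_i)·σ_i + h_i·σ_(i+1) = 6(Δ_i − Δ_(i-1)) read
  1·σ_0 + 4·σ_1 + 1·σ_2 = 6(Δ_1 - Δ_0) = 108
  1·σ_1 + 4·σ_2 + 1·σ_3 = 6(Δ_2 - Δ_1) = -120
Natural end conditions: σ_0 = σ_3 = 0.
Solving: σ_0 = 0, σ_1 = 184/5, σ_2 = -196/5, σ_3 = 0.

-39.2000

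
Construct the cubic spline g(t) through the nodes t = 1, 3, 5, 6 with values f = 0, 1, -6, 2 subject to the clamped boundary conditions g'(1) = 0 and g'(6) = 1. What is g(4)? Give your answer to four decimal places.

-5.1141

With M_i denoting the second derivative at x_i, h_i = 2, 2, 1, and Δ_i = (y_(i+1) − y_i)/h_i = 1/2, -7/2, 8:
  2·M_0 + 8·M_1 + 2·M_2 = 6(Δ_1 - Δ_0) = -24
  2·M_1 + 6·M_2 + 1·M_3 = 6(Δ_2 - Δ_1) = 69
Clamped end conditions give two more equations: 2h_0·M_0 + h_0·M_1 = 6(Δ_0 - g'(1)) = 3 and h_2·M_2 + 2h_2·M_3 = 6(g'(6) - Δ_2) = -42.
Solving the tridiagonal system: M_0 = 124/23, M_1 = -427/46, M_2 = 454/23, M_3 = -710/23.
On [3, 5], g(t) = 1 - 179/46·(t - 3) - 427/92·(t - 3)² + 445/184·(t - 3)³.
With (t - 3) = 1: g(4) = -941/184.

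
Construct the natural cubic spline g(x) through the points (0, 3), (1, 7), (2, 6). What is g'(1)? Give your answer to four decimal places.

1.5000

With M_i denoting the second derivative at x_i, h_i = 1, 1, and Δ_i = (y_(i+1) − y_i)/h_i = 4, -1:
  1·M_0 + 4·M_1 + 1·M_2 = 6(Δ_1 - Δ_0) = -30
Natural end conditions: M_0 = M_2 = 0.
Hence M_0 = 0, M_1 = -15/2, M_2 = 0.
On [1, 2], g'(x) = b_1 + 2c_1·(x - 1) + 3d_1·(x - 1)² with b_1 = Δ_1 - h_1(2M_1 + M_2)/6 = 3/2, c_1 = M_1/2 = -15/4, d_1 = (M_2 - M_1)/(6h_1) = 5/4. So g'(1) = 3/2.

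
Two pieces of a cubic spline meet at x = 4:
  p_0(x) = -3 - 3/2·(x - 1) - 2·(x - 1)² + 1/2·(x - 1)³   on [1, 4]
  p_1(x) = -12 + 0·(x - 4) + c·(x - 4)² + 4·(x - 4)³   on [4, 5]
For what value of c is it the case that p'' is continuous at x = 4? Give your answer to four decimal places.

2.5000

p_0''(x) = -4 + 3·(x - 1), so p_0''(4) = 5. On the right, p_1''(4) = 2c, so c = 5/2.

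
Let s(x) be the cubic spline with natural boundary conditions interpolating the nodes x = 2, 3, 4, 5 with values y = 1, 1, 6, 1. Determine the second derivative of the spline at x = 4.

Write m_i for s''(x_i). With h_i = 1, 1, 1 and divided differences Δ_i = 0, 5, -5, the continuity of s' gives the tridiagonal system
  1·m_0 + 4·m_1 + 1·m_2 = 6(Δ_1 - Δ_0) = 30
  1·m_1 + 4·m_2 + 1·m_3 = 6(Δ_2 - Δ_1) = -60
Natural end conditions: m_0 = m_3 = 0.
Hence m_0 = 0, m_1 = 12, m_2 = -18, m_3 = 0.

-18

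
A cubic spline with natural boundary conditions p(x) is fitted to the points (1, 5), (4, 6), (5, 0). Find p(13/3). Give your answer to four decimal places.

With m_i denoting the second derivative at x_i, h_i = 3, 1, and Δ_i = (y_(i+1) − y_i)/h_i = 1/3, -6:
  3·m_0 + 8·m_1 + 1·m_2 = 6(Δ_1 - Δ_0) = -38
Natural end conditions: m_0 = m_2 = 0.
Hence m_0 = 0, m_1 = -19/4, m_2 = 0.
On [4, 5], p(x) = 6 - 53/12·(x - 4) - 19/8·(x - 4)² + 19/24·(x - 4)³.
With (x - 4) = 1/3: p(13/3) = 1391/324.

4.2932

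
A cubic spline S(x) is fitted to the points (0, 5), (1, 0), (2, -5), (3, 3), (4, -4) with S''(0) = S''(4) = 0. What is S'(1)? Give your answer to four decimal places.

Write M_i for S''(x_i). With h_i = 1, 1, 1, 1 and divided differences Δ_i = -5, -5, 8, -7, the continuity of S' gives the tridiagonal system
  1·M_0 + 4·M_1 + 1·M_2 = 6(Δ_1 - Δ_0) = 0
  1·M_1 + 4·M_2 + 1·M_3 = 6(Δ_2 - Δ_1) = 78
  1·M_2 + 4·M_3 + 1·M_4 = 6(Δ_3 - Δ_2) = -90
Natural end conditions: M_0 = M_4 = 0.
Forward elimination and back-substitution give M_0 = 0, M_1 = -201/28, M_2 = 201/7, M_3 = -831/28, M_4 = 0.
On [1, 2], S'(x) = b_1 + 2c_1·(x - 1) + 3d_1·(x - 1)² with b_1 = Δ_1 - h_1(2M_1 + M_2)/6 = -207/28, c_1 = M_1/2 = -201/56, d_1 = (M_2 - M_1)/(6h_1) = 335/56. So S'(1) = -207/28.

-7.3929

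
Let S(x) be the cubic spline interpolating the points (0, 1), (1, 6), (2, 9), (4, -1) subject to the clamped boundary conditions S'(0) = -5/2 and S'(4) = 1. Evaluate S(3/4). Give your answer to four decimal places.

4.0980

Put M_i = S'' at the i-th knot. Here h = (1, 1, 2) and Δ = (5, 3, -5), so the interior equations h_(i-1)·M_(i-1) + 2(h_(i-1)+h_i)·M_i + h_i·M_(i+1) = 6(Δ_i − Δ_(i-1)) read
  1·M_0 + 4·M_1 + 1·M_2 = 6(Δ_1 - Δ_0) = -12
  1·M_1 + 6·M_2 + 2·M_3 = 6(Δ_2 - Δ_1) = -48
Clamped end conditions give two more equations: 2h_0·M_0 + h_0·M_1 = 6(Δ_0 - S'(0)) = 45 and h_2·M_2 + 2h_2·M_3 = 6(S'(4) - Δ_2) = 36.
Solving: M_0 = 283/11, M_1 = -71/11, M_2 = -131/11, M_3 = 329/22.
On [0, 1], S(x) = 1 - 5/2·x + 283/22·x² - 59/11·x³.
With x = 3/4: S(3/4) = 2885/704.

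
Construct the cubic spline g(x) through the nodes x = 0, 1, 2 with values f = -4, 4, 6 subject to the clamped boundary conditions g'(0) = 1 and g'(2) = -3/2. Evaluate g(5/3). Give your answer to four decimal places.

Put M_i = g'' at the i-th knot. Here h = (1, 1) and Δ = (8, 2), so the interior equations h_(i-1)·M_(i-1) + 2(h_(i-1)+h_i)·M_i + h_i·M_(i+1) = 6(Δ_i − Δ_(i-1)) read
  1·M_0 + 4·M_1 + 1·M_2 = 6(Δ_1 - Δ_0) = -36
Clamped end conditions give two more equations: 2h_0·M_0 + h_0·M_1 = 6(Δ_0 - g'(0)) = 42 and h_1·M_1 + 2h_1·M_2 = 6(g'(2) - Δ_1) = -21.
Forward elimination and back-substitution give M_0 = 115/4, M_1 = -31/2, M_2 = -11/4.
On [1, 2], g(x) = 4 + 61/8·(x - 1) - 31/4·(x - 1)² + 17/8·(x - 1)³.
With (x - 1) = 2/3: g(5/3) = 677/108.

6.2685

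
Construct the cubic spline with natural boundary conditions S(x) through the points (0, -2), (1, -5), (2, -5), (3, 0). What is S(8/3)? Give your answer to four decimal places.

-2.0025

Let m_i = S''(x_i). Step sizes h_i = 1, 1, 1; slopes of the chords Δ_i = (y_(i+1) - y_i)/h_i = -3, 0, 5.
  1·m_0 + 4·m_1 + 1·m_2 = 6(Δ_1 - Δ_0) = 18
  1·m_1 + 4·m_2 + 1·m_3 = 6(Δ_2 - Δ_1) = 30
Natural end conditions: m_0 = m_3 = 0.
Solving the tridiagonal system: m_0 = 0, m_1 = 14/5, m_2 = 34/5, m_3 = 0.
On [2, 3], S(x) = -5 + 41/15·(x - 2) + 17/5·(x - 2)² - 17/15·(x - 2)³.
With (x - 2) = 2/3: S(8/3) = -811/405.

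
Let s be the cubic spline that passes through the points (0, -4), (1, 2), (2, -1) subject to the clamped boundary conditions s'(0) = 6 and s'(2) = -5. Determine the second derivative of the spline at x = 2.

Put M_i = s'' at the i-th knot. Here h = (1, 1) and Δ = (6, -3), so the interior equations h_(i-1)·M_(i-1) + 2(h_(i-1)+h_i)·M_i + h_i·M_(i+1) = 6(Δ_i − Δ_(i-1)) read
  1·M_0 + 4·M_1 + 1·M_2 = 6(Δ_1 - Δ_0) = -54
Clamped end conditions give two more equations: 2h_0·M_0 + h_0·M_1 = 6(Δ_0 - s'(0)) = 0 and h_1·M_1 + 2h_1·M_2 = 6(s'(2) - Δ_1) = -12.
Solving: M_0 = 8, M_1 = -16, M_2 = 2.

2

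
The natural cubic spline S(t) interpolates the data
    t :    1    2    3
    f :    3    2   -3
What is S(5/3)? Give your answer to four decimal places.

2.7037

With M_i denoting the second derivative at x_i, h_i = 1, 1, and Δ_i = (y_(i+1) − y_i)/h_i = -1, -5:
  1·M_0 + 4·M_1 + 1·M_2 = 6(Δ_1 - Δ_0) = -24
Natural end conditions: M_0 = M_2 = 0.
Forward elimination and back-substitution give M_0 = 0, M_1 = -6, M_2 = 0.
On [1, 2], S(t) = 3 + 0·(t - 1) + 0·(t - 1)² - 1·(t - 1)³.
With (t - 1) = 2/3: S(5/3) = 73/27.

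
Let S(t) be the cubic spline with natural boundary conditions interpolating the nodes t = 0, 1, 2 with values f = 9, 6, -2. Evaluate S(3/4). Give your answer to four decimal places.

7.1602

Let M_i = S''(x_i). Step sizes h_i = 1, 1; slopes of the chords Δ_i = (y_(i+1) - y_i)/h_i = -3, -8.
  1·M_0 + 4·M_1 + 1·M_2 = 6(Δ_1 - Δ_0) = -30
Natural end conditions: M_0 = M_2 = 0.
Solving the tridiagonal system: M_0 = 0, M_1 = -15/2, M_2 = 0.
On [0, 1], S(t) = 9 - 7/4·t + 0·t² - 5/4·t³.
With t = 3/4: S(3/4) = 1833/256.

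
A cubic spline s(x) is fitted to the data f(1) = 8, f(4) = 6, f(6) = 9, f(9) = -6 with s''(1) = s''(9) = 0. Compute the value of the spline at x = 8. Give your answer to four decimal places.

0.9259

With M_i denoting the second derivative at x_i, h_i = 3, 2, 3, and Δ_i = (y_(i+1) − y_i)/h_i = -2/3, 3/2, -5:
  3·M_0 + 10·M_1 + 2·M_2 = 6(Δ_1 - Δ_0) = 13
  2·M_1 + 10·M_2 + 3·M_3 = 6(Δ_2 - Δ_1) = -39
Natural end conditions: M_0 = M_3 = 0.
Forward elimination and back-substitution give M_0 = 0, M_1 = 13/6, M_2 = -13/3, M_3 = 0.
On [6, 9], s(x) = 9 - 2/3·(x - 6) - 13/6·(x - 6)² + 13/54·(x - 6)³.
With (x - 6) = 2: s(8) = 25/27.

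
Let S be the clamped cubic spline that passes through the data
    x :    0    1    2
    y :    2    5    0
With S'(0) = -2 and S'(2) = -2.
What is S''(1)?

Write M_i for S''(x_i). With h_i = 1, 1 and divided differences Δ_i = 3, -5, the continuity of S' gives the tridiagonal system
  1·M_0 + 4·M_1 + 1·M_2 = 6(Δ_1 - Δ_0) = -48
Clamped end conditions give two more equations: 2h_0·M_0 + h_0·M_1 = 6(Δ_0 - S'(0)) = 30 and h_1·M_1 + 2h_1·M_2 = 6(S'(2) - Δ_1) = 18.
Hence M_0 = 27, M_1 = -24, M_2 = 21.

-24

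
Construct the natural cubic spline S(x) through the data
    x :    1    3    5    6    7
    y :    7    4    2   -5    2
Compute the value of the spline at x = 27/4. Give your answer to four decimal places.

Let M_i = S''(x_i). Step sizes h_i = 2, 2, 1, 1; slopes of the chords Δ_i = (y_(i+1) - y_i)/h_i = -3/2, -1, -7, 7.
  2·M_0 + 8·M_1 + 2·M_2 = 6(Δ_1 - Δ_0) = 3
  2·M_1 + 6·M_2 + 1·M_3 = 6(Δ_2 - Δ_1) = -36
  1·M_2 + 4·M_3 + 1·M_4 = 6(Δ_3 - Δ_2) = 84
Natural end conditions: M_0 = M_4 = 0.
Solving: M_0 = 0, M_1 = 25/8, M_2 = -11, M_3 = 95/4, M_4 = 0.
On [6, 7], S(x) = -5 - 11/12·(x - 6) + 95/8·(x - 6)² - 95/24·(x - 6)³.
With (x - 6) = 3/4: S(27/4) = -347/512.

-0.6777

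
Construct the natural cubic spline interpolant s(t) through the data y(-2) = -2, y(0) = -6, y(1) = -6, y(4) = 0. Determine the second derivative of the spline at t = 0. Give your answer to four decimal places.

1.7872

Let M_i = s''(x_i). Step sizes h_i = 2, 1, 3; slopes of the chords Δ_i = (y_(i+1) - y_i)/h_i = -2, 0, 2.
  2·M_0 + 6·M_1 + 1·M_2 = 6(Δ_1 - Δ_0) = 12
  1·M_1 + 8·M_2 + 3·M_3 = 6(Δ_2 - Δ_1) = 12
Natural end conditions: M_0 = M_3 = 0.
Hence M_0 = 0, M_1 = 84/47, M_2 = 60/47, M_3 = 0.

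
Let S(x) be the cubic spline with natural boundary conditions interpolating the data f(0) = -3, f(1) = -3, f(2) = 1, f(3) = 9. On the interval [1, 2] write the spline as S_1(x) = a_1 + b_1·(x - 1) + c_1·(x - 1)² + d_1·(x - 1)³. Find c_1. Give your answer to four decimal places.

2.4000

Write M_i for S''(x_i). With h_i = 1, 1, 1 and divided differences Δ_i = 0, 4, 8, the continuity of S' gives the tridiagonal system
  1·M_0 + 4·M_1 + 1·M_2 = 6(Δ_1 - Δ_0) = 24
  1·M_1 + 4·M_2 + 1·M_3 = 6(Δ_2 - Δ_1) = 24
Natural end conditions: M_0 = M_3 = 0.
Solving the tridiagonal system: M_0 = 0, M_1 = 24/5, M_2 = 24/5, M_3 = 0.
On [1, 2], with S_1(x) = a_1 + b_1·(x - 1) + c_1·(x - 1)² + d_1·(x - 1)³: c_1 = M_1/2 = 12/5, d_1 = (M_2 - M_1)/(6h_1) = 0, b_1 = Δ_1 - h_1(2M_1 + M_2)/6 = 8/5.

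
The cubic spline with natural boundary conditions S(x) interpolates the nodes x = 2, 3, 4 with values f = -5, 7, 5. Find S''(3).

-21

Write m_i for S''(x_i). With h_i = 1, 1 and divided differences Δ_i = 12, -2, the continuity of S' gives the tridiagonal system
  1·m_0 + 4·m_1 + 1·m_2 = 6(Δ_1 - Δ_0) = -84
Natural end conditions: m_0 = m_2 = 0.
Forward elimination and back-substitution give m_0 = 0, m_1 = -21, m_2 = 0.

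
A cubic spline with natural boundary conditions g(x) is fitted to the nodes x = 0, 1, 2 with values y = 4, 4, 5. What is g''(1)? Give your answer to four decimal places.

With M_i denoting the second derivative at x_i, h_i = 1, 1, and Δ_i = (y_(i+1) − y_i)/h_i = 0, 1:
  1·M_0 + 4·M_1 + 1·M_2 = 6(Δ_1 - Δ_0) = 6
Natural end conditions: M_0 = M_2 = 0.
Hence M_0 = 0, M_1 = 3/2, M_2 = 0.

1.5000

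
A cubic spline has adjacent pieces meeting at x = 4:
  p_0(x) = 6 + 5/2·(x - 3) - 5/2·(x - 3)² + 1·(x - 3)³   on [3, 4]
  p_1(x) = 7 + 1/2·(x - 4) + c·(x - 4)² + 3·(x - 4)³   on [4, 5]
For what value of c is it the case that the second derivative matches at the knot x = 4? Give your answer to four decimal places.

p_0''(x) = -5 + 6·(x - 3), so p_0''(4) = 1. On the right, p_1''(4) = 2c, so c = 1/2.

0.5000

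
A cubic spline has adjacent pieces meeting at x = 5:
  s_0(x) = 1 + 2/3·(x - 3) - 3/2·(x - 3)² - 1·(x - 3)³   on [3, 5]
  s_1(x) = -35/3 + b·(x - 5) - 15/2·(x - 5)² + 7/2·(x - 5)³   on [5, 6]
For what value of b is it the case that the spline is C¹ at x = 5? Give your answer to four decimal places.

-17.3333

s_0'(x) = 2/3 - 3·(x - 3) - 3·(x - 3)², so s_0'(5) = -52/3. On the right, s_1'(5) = b, so b = -52/3.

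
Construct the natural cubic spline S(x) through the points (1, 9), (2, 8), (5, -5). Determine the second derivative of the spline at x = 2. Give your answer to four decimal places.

Write M_i for S''(x_i). With h_i = 1, 3 and divided differences Δ_i = -1, -13/3, the continuity of S' gives the tridiagonal system
  1·M_0 + 8·M_1 + 3·M_2 = 6(Δ_1 - Δ_0) = -20
Natural end conditions: M_0 = M_2 = 0.
Hence M_0 = 0, M_1 = -5/2, M_2 = 0.

-2.5000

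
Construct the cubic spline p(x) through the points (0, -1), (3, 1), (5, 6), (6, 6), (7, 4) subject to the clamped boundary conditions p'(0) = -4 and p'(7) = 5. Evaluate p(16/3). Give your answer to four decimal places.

Put M_i = p'' at the i-th knot. Here h = (3, 2, 1, 1) and Δ = (2/3, 5/2, 0, -2), so the interior equations h_(i-1)·M_(i-1) + 2(h_(i-1)+h_i)·M_i + h_i·M_(i+1) = 6(Δ_i − Δ_(i-1)) read
  3·M_0 + 10·M_1 + 2·M_2 = 6(Δ_1 - Δ_0) = 11
  2·M_1 + 6·M_2 + 1·M_3 = 6(Δ_2 - Δ_1) = -15
  1·M_2 + 4·M_3 + 1·M_4 = 6(Δ_3 - Δ_2) = -12
Clamped end conditions give two more equations: 2h_0·M_0 + h_0·M_1 = 6(Δ_0 - p'(0)) = 28 and h_3·M_3 + 2h_3·M_4 = 6(p'(7) - Δ_3) = 42.
Solving the tridiagonal system: M_0 = 1477/312, M_1 = -7/52, M_2 = -193/208, M_3 = -953/104, M_4 = 5321/208.
On [5, 6], p(x) = 6 + 191/104·(x - 5) - 193/416·(x - 5)² - 571/416·(x - 5)³.
With (x - 5) = 1/3: p(16/3) = 36559/5616.

6.5098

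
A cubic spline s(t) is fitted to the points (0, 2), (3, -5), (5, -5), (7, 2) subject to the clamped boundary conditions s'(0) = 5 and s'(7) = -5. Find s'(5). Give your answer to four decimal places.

With M_i denoting the second derivative at x_i, h_i = 3, 2, 2, and Δ_i = (y_(i+1) − y_i)/h_i = -7/3, 0, 7/2:
  3·M_0 + 10·M_1 + 2·M_2 = 6(Δ_1 - Δ_0) = 14
  2·M_1 + 8·M_2 + 2·M_3 = 6(Δ_2 - Δ_1) = 21
Clamped end conditions give two more equations: 2h_0·M_0 + h_0·M_1 = 6(Δ_0 - s'(0)) = -44 and h_2·M_2 + 2h_2·M_3 = 6(s'(7) - Δ_2) = -51.
Solving: M_0 = -973/111, M_1 = 106/37, M_2 = 431/74, M_3 = -1159/74.
On [5, 7], s'(t) = b_2 + 2c_2·(t - 5) + 3d_2·(t - 5)² with b_2 = Δ_2 - h_2(2M_2 + M_3)/6 = 179/37, c_2 = M_2/2 = 431/148, d_2 = (M_3 - M_2)/(6h_2) = -265/148. So s'(5) = 179/37.

4.8378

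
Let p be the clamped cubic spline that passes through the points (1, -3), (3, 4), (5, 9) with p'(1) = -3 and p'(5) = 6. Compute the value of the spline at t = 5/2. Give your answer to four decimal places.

Let M_i = p''(x_i). Step sizes h_i = 2, 2; slopes of the chords Δ_i = (y_(i+1) - y_i)/h_i = 7/2, 5/2.
  2·M_0 + 8·M_1 + 2·M_2 = 6(Δ_1 - Δ_0) = -6
Clamped end conditions give two more equations: 2h_0·M_0 + h_0·M_1 = 6(Δ_0 - p'(1)) = 39 and h_1·M_1 + 2h_1·M_2 = 6(p'(5) - Δ_1) = 21.
Solving the tridiagonal system: M_0 = 51/4, M_1 = -6, M_2 = 33/4.
On [1, 3], p(t) = -3 - 3·(t - 1) + 51/8·(t - 1)² - 25/16·(t - 1)³.
With (t - 1) = 3/2: p(5/2) = 201/128.

1.5703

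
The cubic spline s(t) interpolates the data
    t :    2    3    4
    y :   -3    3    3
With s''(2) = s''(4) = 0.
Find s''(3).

-9

Let m_i = s''(x_i). Step sizes h_i = 1, 1; slopes of the chords Δ_i = (y_(i+1) - y_i)/h_i = 6, 0.
  1·m_0 + 4·m_1 + 1·m_2 = 6(Δ_1 - Δ_0) = -36
Natural end conditions: m_0 = m_2 = 0.
Solving: m_0 = 0, m_1 = -9, m_2 = 0.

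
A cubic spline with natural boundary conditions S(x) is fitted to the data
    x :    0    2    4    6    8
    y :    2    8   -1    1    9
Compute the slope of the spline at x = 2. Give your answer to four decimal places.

Write σ_i for S''(x_i). With h_i = 2, 2, 2, 2 and divided differences Δ_i = 3, -9/2, 1, 4, the continuity of S' gives the tridiagonal system
  2·σ_0 + 8·σ_1 + 2·σ_2 = 6(Δ_1 - Δ_0) = -45
  2·σ_1 + 8·σ_2 + 2·σ_3 = 6(Δ_2 - Δ_1) = 33
  2·σ_2 + 8·σ_3 + 2·σ_4 = 6(Δ_3 - Δ_2) = 18
Natural end conditions: σ_0 = σ_4 = 0.
Forward elimination and back-substitution give σ_0 = 0, σ_1 = -789/112, σ_2 = 159/28, σ_3 = 93/112, σ_4 = 0.
On [2, 4], S'(x) = b_1 + 2c_1·(x - 2) + 3d_1·(x - 2)² with b_1 = Δ_1 - h_1(2σ_1 + σ_2)/6 = -95/56, c_1 = σ_1/2 = -789/224, d_1 = (σ_2 - σ_1)/(6h_1) = 475/448. So S'(2) = -95/56.

-1.6964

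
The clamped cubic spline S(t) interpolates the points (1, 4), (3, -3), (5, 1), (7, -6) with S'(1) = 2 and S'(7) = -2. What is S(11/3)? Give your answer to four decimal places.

-2.3926

Let m_i = S''(x_i). Step sizes h_i = 2, 2, 2; slopes of the chords Δ_i = (y_(i+1) - y_i)/h_i = -7/2, 2, -7/2.
  2·m_0 + 8·m_1 + 2·m_2 = 6(Δ_1 - Δ_0) = 33
  2·m_1 + 8·m_2 + 2·m_3 = 6(Δ_2 - Δ_1) = -33
Clamped end conditions give two more equations: 2h_0·m_0 + h_0·m_1 = 6(Δ_0 - S'(1)) = -33 and h_2·m_2 + 2h_2·m_3 = 6(S'(7) - Δ_2) = 9.
Forward elimination and back-substitution give m_0 = -194/15, m_1 = 281/30, m_2 = -241/30, m_3 = 94/15.
On [3, 5], S(t) = -3 - 47/30·(t - 3) + 281/60·(t - 3)² - 29/20·(t - 3)³.
With (t - 3) = 2/3: S(11/3) = -323/135.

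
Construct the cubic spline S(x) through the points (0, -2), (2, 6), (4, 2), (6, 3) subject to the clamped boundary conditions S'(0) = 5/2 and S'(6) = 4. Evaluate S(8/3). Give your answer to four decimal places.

Write σ_i for S''(x_i). With h_i = 2, 2, 2 and divided differences Δ_i = 4, -2, 1/2, the continuity of S' gives the tridiagonal system
  2·σ_0 + 8·σ_1 + 2·σ_2 = 6(Δ_1 - Δ_0) = -36
  2·σ_1 + 8·σ_2 + 2·σ_3 = 6(Δ_2 - Δ_1) = 15
Clamped end conditions give two more equations: 2h_0·σ_0 + h_0·σ_1 = 6(Δ_0 - S'(0)) = 9 and h_2·σ_2 + 2h_2·σ_3 = 6(S'(6) - Δ_2) = 21.
Solving: σ_0 = 11/2, σ_1 = -13/2, σ_2 = 5/2, σ_3 = 4.
On [2, 4], S(x) = 6 + 3/2·(x - 2) - 13/4·(x - 2)² + 3/4·(x - 2)³.
With (x - 2) = 2/3: S(8/3) = 52/9.

5.7778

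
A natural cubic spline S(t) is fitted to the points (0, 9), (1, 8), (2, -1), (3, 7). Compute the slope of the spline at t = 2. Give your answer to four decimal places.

Let σ_i = S''(x_i). Step sizes h_i = 1, 1, 1; slopes of the chords Δ_i = (y_(i+1) - y_i)/h_i = -1, -9, 8.
  1·σ_0 + 4·σ_1 + 1·σ_2 = 6(Δ_1 - Δ_0) = -48
  1·σ_1 + 4·σ_2 + 1·σ_3 = 6(Δ_2 - Δ_1) = 102
Natural end conditions: σ_0 = σ_3 = 0.
Solving: σ_0 = 0, σ_1 = -98/5, σ_2 = 152/5, σ_3 = 0.
On [2, 3], S'(t) = b_2 + 2c_2·(t - 2) + 3d_2·(t - 2)² with b_2 = Δ_2 - h_2(2σ_2 + σ_3)/6 = -32/15, c_2 = σ_2/2 = 76/5, d_2 = (σ_3 - σ_2)/(6h_2) = -76/15. So S'(2) = -32/15.

-2.1333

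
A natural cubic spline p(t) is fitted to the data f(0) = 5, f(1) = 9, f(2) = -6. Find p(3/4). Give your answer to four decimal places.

9.5586

Write M_i for p''(x_i). With h_i = 1, 1 and divided differences Δ_i = 4, -15, the continuity of p' gives the tridiagonal system
  1·M_0 + 4·M_1 + 1·M_2 = 6(Δ_1 - Δ_0) = -114
Natural end conditions: M_0 = M_2 = 0.
Hence M_0 = 0, M_1 = -57/2, M_2 = 0.
On [0, 1], p(t) = 5 + 35/4·t + 0·t² - 19/4·t³.
With t = 3/4: p(3/4) = 2447/256.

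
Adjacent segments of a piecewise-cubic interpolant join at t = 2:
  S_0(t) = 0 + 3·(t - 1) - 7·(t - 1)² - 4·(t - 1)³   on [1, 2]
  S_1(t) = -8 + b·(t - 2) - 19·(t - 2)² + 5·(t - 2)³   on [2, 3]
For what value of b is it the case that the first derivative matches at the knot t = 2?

S_0'(t) = 3 - 14·(t - 1) - 12·(t - 1)², so S_0'(2) = -23. On the right, S_1'(2) = b, so b = -23.

-23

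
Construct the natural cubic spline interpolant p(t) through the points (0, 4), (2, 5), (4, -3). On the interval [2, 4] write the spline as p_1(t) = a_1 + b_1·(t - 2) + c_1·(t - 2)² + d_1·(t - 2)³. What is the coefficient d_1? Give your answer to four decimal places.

0.2813

Write M_i for p''(x_i). With h_i = 2, 2 and divided differences Δ_i = 1/2, -4, the continuity of p' gives the tridiagonal system
  2·M_0 + 8·M_1 + 2·M_2 = 6(Δ_1 - Δ_0) = -27
Natural end conditions: M_0 = M_2 = 0.
Solving the tridiagonal system: M_0 = 0, M_1 = -27/8, M_2 = 0.
On [2, 4], with p_1(t) = a_1 + b_1·(t - 2) + c_1·(t - 2)² + d_1·(t - 2)³: c_1 = M_1/2 = -27/16, d_1 = (M_2 - M_1)/(6h_1) = 9/32, b_1 = Δ_1 - h_1(2M_1 + M_2)/6 = -7/4.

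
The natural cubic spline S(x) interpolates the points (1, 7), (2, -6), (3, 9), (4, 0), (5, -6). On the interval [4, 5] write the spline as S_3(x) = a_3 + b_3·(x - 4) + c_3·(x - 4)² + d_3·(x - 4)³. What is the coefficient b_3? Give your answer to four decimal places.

-12.0357

Let m_i = S''(x_i). Step sizes h_i = 1, 1, 1, 1; slopes of the chords Δ_i = (y_(i+1) - y_i)/h_i = -13, 15, -9, -6.
  1·m_0 + 4·m_1 + 1·m_2 = 6(Δ_1 - Δ_0) = 168
  1·m_1 + 4·m_2 + 1·m_3 = 6(Δ_2 - Δ_1) = -144
  1·m_2 + 4·m_3 + 1·m_4 = 6(Δ_3 - Δ_2) = 18
Natural end conditions: m_0 = m_4 = 0.
Solving: m_0 = 0, m_1 = 1557/28, m_2 = -381/7, m_3 = 507/28, m_4 = 0.
On [4, 5], with S_3(x) = a_3 + b_3·(x - 4) + c_3·(x - 4)² + d_3·(x - 4)³: c_3 = m_3/2 = 507/56, d_3 = (m_4 - m_3)/(6h_3) = -169/56, b_3 = Δ_3 - h_3(2m_3 + m_4)/6 = -337/28.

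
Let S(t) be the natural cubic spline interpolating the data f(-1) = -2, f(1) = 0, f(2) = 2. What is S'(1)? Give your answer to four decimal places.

1.6667

Write m_i for S''(x_i). With h_i = 2, 1 and divided differences Δ_i = 1, 2, the continuity of S' gives the tridiagonal system
  2·m_0 + 6·m_1 + 1·m_2 = 6(Δ_1 - Δ_0) = 6
Natural end conditions: m_0 = m_2 = 0.
Hence m_0 = 0, m_1 = 1, m_2 = 0.
On [1, 2], S'(t) = b_1 + 2c_1·(t - 1) + 3d_1·(t - 1)² with b_1 = Δ_1 - h_1(2m_1 + m_2)/6 = 5/3, c_1 = m_1/2 = 1/2, d_1 = (m_2 - m_1)/(6h_1) = -1/6. So S'(1) = 5/3.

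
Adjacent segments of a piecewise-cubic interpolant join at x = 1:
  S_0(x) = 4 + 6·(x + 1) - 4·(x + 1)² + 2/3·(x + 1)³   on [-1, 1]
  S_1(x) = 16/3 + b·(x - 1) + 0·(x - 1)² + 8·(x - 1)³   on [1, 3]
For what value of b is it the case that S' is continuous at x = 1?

-2

S_0'(x) = 6 - 8·(x + 1) + 2·(x + 1)², so S_0'(1) = -2. On the right, S_1'(1) = b, so b = -2.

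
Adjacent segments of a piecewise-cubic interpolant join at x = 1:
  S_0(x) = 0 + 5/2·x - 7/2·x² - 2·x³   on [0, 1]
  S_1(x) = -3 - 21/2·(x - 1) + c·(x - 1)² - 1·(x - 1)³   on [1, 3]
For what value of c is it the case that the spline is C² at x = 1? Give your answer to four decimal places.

-9.5000

S_0''(x) = -7 - 12·x, so S_0''(1) = -19. On the right, S_1''(1) = 2c, so c = -19/2.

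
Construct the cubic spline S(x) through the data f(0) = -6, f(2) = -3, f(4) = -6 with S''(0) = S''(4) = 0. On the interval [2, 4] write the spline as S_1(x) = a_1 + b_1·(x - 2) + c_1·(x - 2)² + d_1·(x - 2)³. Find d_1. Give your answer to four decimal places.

0.1875

Write M_i for S''(x_i). With h_i = 2, 2 and divided differences Δ_i = 3/2, -3/2, the continuity of S' gives the tridiagonal system
  2·M_0 + 8·M_1 + 2·M_2 = 6(Δ_1 - Δ_0) = -18
Natural end conditions: M_0 = M_2 = 0.
Hence M_0 = 0, M_1 = -9/4, M_2 = 0.
On [2, 4], with S_1(x) = a_1 + b_1·(x - 2) + c_1·(x - 2)² + d_1·(x - 2)³: c_1 = M_1/2 = -9/8, d_1 = (M_2 - M_1)/(6h_1) = 3/16, b_1 = Δ_1 - h_1(2M_1 + M_2)/6 = 0.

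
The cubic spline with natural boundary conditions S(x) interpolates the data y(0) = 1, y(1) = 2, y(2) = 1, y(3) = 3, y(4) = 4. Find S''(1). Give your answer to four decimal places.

-4.6071

With M_i denoting the second derivative at x_i, h_i = 1, 1, 1, 1, and Δ_i = (y_(i+1) − y_i)/h_i = 1, -1, 2, 1:
  1·M_0 + 4·M_1 + 1·M_2 = 6(Δ_1 - Δ_0) = -12
  1·M_1 + 4·M_2 + 1·M_3 = 6(Δ_2 - Δ_1) = 18
  1·M_2 + 4·M_3 + 1·M_4 = 6(Δ_3 - Δ_2) = -6
Natural end conditions: M_0 = M_4 = 0.
Solving: M_0 = 0, M_1 = -129/28, M_2 = 45/7, M_3 = -87/28, M_4 = 0.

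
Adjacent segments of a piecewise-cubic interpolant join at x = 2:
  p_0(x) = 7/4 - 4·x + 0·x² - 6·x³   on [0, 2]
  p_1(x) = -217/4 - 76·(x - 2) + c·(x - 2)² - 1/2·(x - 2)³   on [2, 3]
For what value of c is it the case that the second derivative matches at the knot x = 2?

p_0''(x) = 0 - 36·x, so p_0''(2) = -72. On the right, p_1''(2) = 2c, so c = -36.

-36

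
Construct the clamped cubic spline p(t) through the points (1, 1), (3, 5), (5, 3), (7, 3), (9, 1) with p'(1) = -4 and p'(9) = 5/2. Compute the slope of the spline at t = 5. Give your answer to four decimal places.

Put M_i = p'' at the i-th knot. Here h = (2, 2, 2, 2) and Δ = (2, -1, 0, -1), so the interior equations h_(i-1)·M_(i-1) + 2(h_(i-1)+h_i)·M_i + h_i·M_(i+1) = 6(Δ_i − Δ_(i-1)) read
  2·M_0 + 8·M_1 + 2·M_2 = 6(Δ_1 - Δ_0) = -18
  2·M_1 + 8·M_2 + 2·M_3 = 6(Δ_2 - Δ_1) = 6
  2·M_2 + 8·M_3 + 2·M_4 = 6(Δ_3 - Δ_2) = -6
Clamped end conditions give two more equations: 2h_0·M_0 + h_0·M_1 = 6(Δ_0 - p'(1)) = 36 and h_3·M_3 + 2h_3·M_4 = 6(p'(9) - Δ_3) = 21.
Hence M_0 = 1345/112, M_1 = -337/56, M_2 = 49/16, M_3 = -181/56, M_4 = 769/112.
On [5, 7], p'(t) = b_2 + 2c_2·(t - 5) + 3d_2·(t - 5)² with b_2 = Δ_2 - h_2(2M_2 + M_3)/6 = -27/28, c_2 = M_2/2 = 49/32, d_2 = (M_3 - M_2)/(6h_2) = -235/448. So p'(5) = -27/28.

-0.9643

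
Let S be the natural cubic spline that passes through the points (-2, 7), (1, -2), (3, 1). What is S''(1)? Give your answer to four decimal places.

2.7000

With σ_i denoting the second derivative at x_i, h_i = 3, 2, and Δ_i = (y_(i+1) − y_i)/h_i = -3, 3/2:
  3·σ_0 + 10·σ_1 + 2·σ_2 = 6(Δ_1 - Δ_0) = 27
Natural end conditions: σ_0 = σ_2 = 0.
Forward elimination and back-substitution give σ_0 = 0, σ_1 = 27/10, σ_2 = 0.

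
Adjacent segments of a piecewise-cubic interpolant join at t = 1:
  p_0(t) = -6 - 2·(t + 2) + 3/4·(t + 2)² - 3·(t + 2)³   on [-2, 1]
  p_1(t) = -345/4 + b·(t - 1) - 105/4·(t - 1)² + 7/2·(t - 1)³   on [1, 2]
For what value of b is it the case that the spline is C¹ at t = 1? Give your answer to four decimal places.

p_0'(t) = -2 + 3/2·(t + 2) - 9·(t + 2)², so p_0'(1) = -157/2. On the right, p_1'(1) = b, so b = -157/2.

-78.5000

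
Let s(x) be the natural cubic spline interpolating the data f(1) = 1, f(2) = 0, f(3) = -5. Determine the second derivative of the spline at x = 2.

-6

Write M_i for s''(x_i). With h_i = 1, 1 and divided differences Δ_i = -1, -5, the continuity of s' gives the tridiagonal system
  1·M_0 + 4·M_1 + 1·M_2 = 6(Δ_1 - Δ_0) = -24
Natural end conditions: M_0 = M_2 = 0.
Solving the tridiagonal system: M_0 = 0, M_1 = -6, M_2 = 0.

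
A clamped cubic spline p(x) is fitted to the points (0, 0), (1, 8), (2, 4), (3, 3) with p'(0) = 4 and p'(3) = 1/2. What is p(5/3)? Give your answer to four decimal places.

Write σ_i for p''(x_i). With h_i = 1, 1, 1 and divided differences Δ_i = 8, -4, -1, the continuity of p' gives the tridiagonal system
  1·σ_0 + 4·σ_1 + 1·σ_2 = 6(Δ_1 - Δ_0) = -72
  1·σ_1 + 4·σ_2 + 1·σ_3 = 6(Δ_2 - Δ_1) = 18
Clamped end conditions give two more equations: 2h_0·σ_0 + h_0·σ_1 = 6(Δ_0 - p'(0)) = 24 and h_2·σ_2 + 2h_2·σ_3 = 6(p'(3) - Δ_2) = 9.
Forward elimination and back-substitution give σ_0 = 77/3, σ_1 = -82/3, σ_2 = 35/3, σ_3 = -4/3.
On [1, 2], p(x) = 8 + 19/6·(x - 1) - 41/3·(x - 1)² + 13/2·(x - 1)³.
With (x - 1) = 2/3: p(5/3) = 161/27.

5.9630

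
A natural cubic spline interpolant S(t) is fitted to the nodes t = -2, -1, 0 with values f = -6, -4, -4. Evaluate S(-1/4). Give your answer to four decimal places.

Let σ_i = S''(x_i). Step sizes h_i = 1, 1; slopes of the chords Δ_i = (y_(i+1) - y_i)/h_i = 2, 0.
  1·σ_0 + 4·σ_1 + 1·σ_2 = 6(Δ_1 - Δ_0) = -12
Natural end conditions: σ_0 = σ_2 = 0.
Hence σ_0 = 0, σ_1 = -3, σ_2 = 0.
On [-1, 0], S(t) = -4 + 1·(t + 1) - 3/2·(t + 1)² + 1/2·(t + 1)³.
With (t + 1) = 3/4: S(-1/4) = -497/128.

-3.8828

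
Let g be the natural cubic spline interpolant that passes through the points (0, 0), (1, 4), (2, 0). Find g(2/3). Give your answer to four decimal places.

With m_i denoting the second derivative at x_i, h_i = 1, 1, and Δ_i = (y_(i+1) − y_i)/h_i = 4, -4:
  1·m_0 + 4·m_1 + 1·m_2 = 6(Δ_1 - Δ_0) = -48
Natural end conditions: m_0 = m_2 = 0.
Solving the tridiagonal system: m_0 = 0, m_1 = -12, m_2 = 0.
On [0, 1], g(x) = 0 + 6·x + 0·x² - 2·x³.
With x = 2/3: g(2/3) = 92/27.

3.4074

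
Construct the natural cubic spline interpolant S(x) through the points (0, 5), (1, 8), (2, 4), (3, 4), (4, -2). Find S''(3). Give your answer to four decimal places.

-12.1071

Write σ_i for S''(x_i). With h_i = 1, 1, 1, 1 and divided differences Δ_i = 3, -4, 0, -6, the continuity of S' gives the tridiagonal system
  1·σ_0 + 4·σ_1 + 1·σ_2 = 6(Δ_1 - Δ_0) = -42
  1·σ_1 + 4·σ_2 + 1·σ_3 = 6(Δ_2 - Δ_1) = 24
  1·σ_2 + 4·σ_3 + 1·σ_4 = 6(Δ_3 - Δ_2) = -36
Natural end conditions: σ_0 = σ_4 = 0.
Hence σ_0 = 0, σ_1 = -381/28, σ_2 = 87/7, σ_3 = -339/28, σ_4 = 0.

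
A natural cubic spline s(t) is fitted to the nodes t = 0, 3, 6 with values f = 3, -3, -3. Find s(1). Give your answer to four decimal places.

0.5556

With M_i denoting the second derivative at x_i, h_i = 3, 3, and Δ_i = (y_(i+1) − y_i)/h_i = -2, 0:
  3·M_0 + 12·M_1 + 3·M_2 = 6(Δ_1 - Δ_0) = 12
Natural end conditions: M_0 = M_2 = 0.
Forward elimination and back-substitution give M_0 = 0, M_1 = 1, M_2 = 0.
On [0, 3], s(t) = 3 - 5/2·t + 0·t² + 1/18·t³.
With t = 1: s(1) = 5/9.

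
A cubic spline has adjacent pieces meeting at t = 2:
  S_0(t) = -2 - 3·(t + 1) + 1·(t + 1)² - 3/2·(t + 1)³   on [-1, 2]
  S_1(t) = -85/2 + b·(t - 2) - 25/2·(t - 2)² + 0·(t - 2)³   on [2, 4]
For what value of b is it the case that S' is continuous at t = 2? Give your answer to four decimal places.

S_0'(t) = -3 + 2·(t + 1) - 9/2·(t + 1)², so S_0'(2) = -75/2. On the right, S_1'(2) = b, so b = -75/2.

-37.5000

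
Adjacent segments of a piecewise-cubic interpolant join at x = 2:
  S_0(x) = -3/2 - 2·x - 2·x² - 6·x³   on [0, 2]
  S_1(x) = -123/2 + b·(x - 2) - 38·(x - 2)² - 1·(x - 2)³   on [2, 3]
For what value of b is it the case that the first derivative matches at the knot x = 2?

S_0'(x) = -2 - 4·x - 18·x², so S_0'(2) = -82. On the right, S_1'(2) = b, so b = -82.

-82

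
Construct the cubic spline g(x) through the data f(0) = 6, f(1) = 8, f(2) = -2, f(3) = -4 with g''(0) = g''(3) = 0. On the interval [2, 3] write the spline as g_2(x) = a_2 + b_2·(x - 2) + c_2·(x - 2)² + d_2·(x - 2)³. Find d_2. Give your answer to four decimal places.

-2.9333

Put M_i = g'' at the i-th knot. Here h = (1, 1, 1) and Δ = (2, -10, -2), so the interior equations h_(i-1)·M_(i-1) + 2(h_(i-1)+h_i)·M_i + h_i·M_(i+1) = 6(Δ_i − Δ_(i-1)) read
  1·M_0 + 4·M_1 + 1·M_2 = 6(Δ_1 - Δ_0) = -72
  1·M_1 + 4·M_2 + 1·M_3 = 6(Δ_2 - Δ_1) = 48
Natural end conditions: M_0 = M_3 = 0.
Solving: M_0 = 0, M_1 = -112/5, M_2 = 88/5, M_3 = 0.
On [2, 3], with g_2(x) = a_2 + b_2·(x - 2) + c_2·(x - 2)² + d_2·(x - 2)³: c_2 = M_2/2 = 44/5, d_2 = (M_3 - M_2)/(6h_2) = -44/15, b_2 = Δ_2 - h_2(2M_2 + M_3)/6 = -118/15.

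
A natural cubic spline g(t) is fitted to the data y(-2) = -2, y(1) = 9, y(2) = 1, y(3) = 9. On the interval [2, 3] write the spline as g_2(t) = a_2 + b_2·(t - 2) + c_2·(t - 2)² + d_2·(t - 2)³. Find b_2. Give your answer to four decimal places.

Let M_i = g''(x_i). Step sizes h_i = 3, 1, 1; slopes of the chords Δ_i = (y_(i+1) - y_i)/h_i = 11/3, -8, 8.
  3·M_0 + 8·M_1 + 1·M_2 = 6(Δ_1 - Δ_0) = -70
  1·M_1 + 4·M_2 + 1·M_3 = 6(Δ_2 - Δ_1) = 96
Natural end conditions: M_0 = M_3 = 0.
Solving: M_0 = 0, M_1 = -376/31, M_2 = 838/31, M_3 = 0.
On [2, 3], with g_2(t) = a_2 + b_2·(t - 2) + c_2·(t - 2)² + d_2·(t - 2)³: c_2 = M_2/2 = 419/31, d_2 = (M_3 - M_2)/(6h_2) = -419/93, b_2 = Δ_2 - h_2(2M_2 + M_3)/6 = -94/93.

-1.0108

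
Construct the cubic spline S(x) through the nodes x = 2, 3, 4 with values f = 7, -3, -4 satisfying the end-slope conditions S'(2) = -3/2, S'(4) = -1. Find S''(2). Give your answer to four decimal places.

Put M_i = S'' at the i-th knot. Here h = (1, 1) and Δ = (-10, -1), so the interior equations h_(i-1)·M_(i-1) + 2(h_(i-1)+h_i)·M_i + h_i·M_(i+1) = 6(Δ_i − Δ_(i-1)) read
  1·M_0 + 4·M_1 + 1·M_2 = 6(Δ_1 - Δ_0) = 54
Clamped end conditions give two more equations: 2h_0·M_0 + h_0·M_1 = 6(Δ_0 - S'(2)) = -51 and h_1·M_1 + 2h_1·M_2 = 6(S'(4) - Δ_1) = 0.
Solving the tridiagonal system: M_0 = -155/4, M_1 = 53/2, M_2 = -53/4.

-38.7500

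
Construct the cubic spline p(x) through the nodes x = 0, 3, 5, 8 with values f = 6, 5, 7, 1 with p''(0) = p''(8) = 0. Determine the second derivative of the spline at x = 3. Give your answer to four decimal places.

Let M_i = p''(x_i). Step sizes h_i = 3, 2, 3; slopes of the chords Δ_i = (y_(i+1) - y_i)/h_i = -1/3, 1, -2.
  3·M_0 + 10·M_1 + 2·M_2 = 6(Δ_1 - Δ_0) = 8
  2·M_1 + 10·M_2 + 3·M_3 = 6(Δ_2 - Δ_1) = -18
Natural end conditions: M_0 = M_3 = 0.
Forward elimination and back-substitution give M_0 = 0, M_1 = 29/24, M_2 = -49/24, M_3 = 0.

1.2083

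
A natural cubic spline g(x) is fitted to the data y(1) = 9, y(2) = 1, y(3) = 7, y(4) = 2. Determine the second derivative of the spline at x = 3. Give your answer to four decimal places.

With m_i denoting the second derivative at x_i, h_i = 1, 1, 1, and Δ_i = (y_(i+1) − y_i)/h_i = -8, 6, -5:
  1·m_0 + 4·m_1 + 1·m_2 = 6(Δ_1 - Δ_0) = 84
  1·m_1 + 4·m_2 + 1·m_3 = 6(Δ_2 - Δ_1) = -66
Natural end conditions: m_0 = m_3 = 0.
Hence m_0 = 0, m_1 = 134/5, m_2 = -116/5, m_3 = 0.

-23.2000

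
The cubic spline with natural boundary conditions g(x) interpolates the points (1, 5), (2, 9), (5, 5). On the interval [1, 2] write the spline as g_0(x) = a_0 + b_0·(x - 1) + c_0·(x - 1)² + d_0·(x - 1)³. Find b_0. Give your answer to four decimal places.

Let M_i = g''(x_i). Step sizes h_i = 1, 3; slopes of the chords Δ_i = (y_(i+1) - y_i)/h_i = 4, -4/3.
  1·M_0 + 8·M_1 + 3·M_2 = 6(Δ_1 - Δ_0) = -32
Natural end conditions: M_0 = M_2 = 0.
Solving: M_0 = 0, M_1 = -4, M_2 = 0.
On [1, 2], with g_0(x) = a_0 + b_0·(x - 1) + c_0·(x - 1)² + d_0·(x - 1)³: c_0 = M_0/2 = 0, d_0 = (M_1 - M_0)/(6h_0) = -2/3, b_0 = Δ_0 - h_0(2M_0 + M_1)/6 = 14/3.

4.6667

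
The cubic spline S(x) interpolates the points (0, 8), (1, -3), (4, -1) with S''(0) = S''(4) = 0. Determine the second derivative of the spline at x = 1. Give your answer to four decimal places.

With m_i denoting the second derivative at x_i, h_i = 1, 3, and Δ_i = (y_(i+1) − y_i)/h_i = -11, 2/3:
  1·m_0 + 8·m_1 + 3·m_2 = 6(Δ_1 - Δ_0) = 70
Natural end conditions: m_0 = m_2 = 0.
Solving the tridiagonal system: m_0 = 0, m_1 = 35/4, m_2 = 0.

8.7500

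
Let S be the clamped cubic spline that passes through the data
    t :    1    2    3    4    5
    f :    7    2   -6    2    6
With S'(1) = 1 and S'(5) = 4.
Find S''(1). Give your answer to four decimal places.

Put M_i = S'' at the i-th knot. Here h = (1, 1, 1, 1) and Δ = (-5, -8, 8, 4), so the interior equations h_(i-1)·M_(i-1) + 2(h_(i-1)+h_i)·M_i + h_i·M_(i+1) = 6(Δ_i − Δ_(i-1)) read
  1·M_0 + 4·M_1 + 1·M_2 = 6(Δ_1 - Δ_0) = -18
  1·M_1 + 4·M_2 + 1·M_3 = 6(Δ_2 - Δ_1) = 96
  1·M_2 + 4·M_3 + 1·M_4 = 6(Δ_3 - Δ_2) = -24
Clamped end conditions give two more equations: 2h_0·M_0 + h_0·M_1 = 6(Δ_0 - S'(1)) = -36 and h_3·M_3 + 2h_3·M_4 = 6(S'(5) - Δ_3) = 0.
Solving the tridiagonal system: M_0 = -96/7, M_1 = -60/7, M_2 = 30, M_3 = -108/7, M_4 = 54/7.

-13.7143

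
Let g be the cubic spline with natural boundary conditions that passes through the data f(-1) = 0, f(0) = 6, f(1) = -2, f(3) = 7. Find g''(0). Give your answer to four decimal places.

-25.1739

With M_i denoting the second derivative at x_i, h_i = 1, 1, 2, and Δ_i = (y_(i+1) − y_i)/h_i = 6, -8, 9/2:
  1·M_0 + 4·M_1 + 1·M_2 = 6(Δ_1 - Δ_0) = -84
  1·M_1 + 6·M_2 + 2·M_3 = 6(Δ_2 - Δ_1) = 75
Natural end conditions: M_0 = M_3 = 0.
Forward elimination and back-substitution give M_0 = 0, M_1 = -579/23, M_2 = 384/23, M_3 = 0.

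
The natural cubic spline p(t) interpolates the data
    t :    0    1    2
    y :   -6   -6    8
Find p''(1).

Put m_i = p'' at the i-th knot. Here h = (1, 1) and Δ = (0, 14), so the interior equations h_(i-1)·m_(i-1) + 2(h_(i-1)+h_i)·m_i + h_i·m_(i+1) = 6(Δ_i − Δ_(i-1)) read
  1·m_0 + 4·m_1 + 1·m_2 = 6(Δ_1 - Δ_0) = 84
Natural end conditions: m_0 = m_2 = 0.
Forward elimination and back-substitution give m_0 = 0, m_1 = 21, m_2 = 0.

21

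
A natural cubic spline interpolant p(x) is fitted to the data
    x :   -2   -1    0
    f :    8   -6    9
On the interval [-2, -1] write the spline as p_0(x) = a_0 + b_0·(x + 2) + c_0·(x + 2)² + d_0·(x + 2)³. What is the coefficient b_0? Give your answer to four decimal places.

Let M_i = p''(x_i). Step sizes h_i = 1, 1; slopes of the chords Δ_i = (y_(i+1) - y_i)/h_i = -14, 15.
  1·M_0 + 4·M_1 + 1·M_2 = 6(Δ_1 - Δ_0) = 174
Natural end conditions: M_0 = M_2 = 0.
Forward elimination and back-substitution give M_0 = 0, M_1 = 87/2, M_2 = 0.
On [-2, -1], with p_0(x) = a_0 + b_0·(x + 2) + c_0·(x + 2)² + d_0·(x + 2)³: c_0 = M_0/2 = 0, d_0 = (M_1 - M_0)/(6h_0) = 29/4, b_0 = Δ_0 - h_0(2M_0 + M_1)/6 = -85/4.

-21.2500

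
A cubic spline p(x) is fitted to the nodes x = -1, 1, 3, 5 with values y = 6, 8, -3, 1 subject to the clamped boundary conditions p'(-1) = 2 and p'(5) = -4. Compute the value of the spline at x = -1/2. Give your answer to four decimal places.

7.2219

Let σ_i = p''(x_i). Step sizes h_i = 2, 2, 2; slopes of the chords Δ_i = (y_(i+1) - y_i)/h_i = 1, -11/2, 2.
  2·σ_0 + 8·σ_1 + 2·σ_2 = 6(Δ_1 - Δ_0) = -39
  2·σ_1 + 8·σ_2 + 2·σ_3 = 6(Δ_2 - Δ_1) = 45
Clamped end conditions give two more equations: 2h_0·σ_0 + h_0·σ_1 = 6(Δ_0 - p'(-1)) = -6 and h_2·σ_2 + 2h_2·σ_3 = 6(p'(5) - Δ_2) = -36.
Forward elimination and back-substitution give σ_0 = 27/10, σ_1 = -42/5, σ_2 = 57/5, σ_3 = -147/10.
On [-1, 1], p(x) = 6 + 2·(x + 1) + 27/20·(x + 1)² - 37/40·(x + 1)³.
With (x + 1) = 1/2: p(-1/2) = 2311/320.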